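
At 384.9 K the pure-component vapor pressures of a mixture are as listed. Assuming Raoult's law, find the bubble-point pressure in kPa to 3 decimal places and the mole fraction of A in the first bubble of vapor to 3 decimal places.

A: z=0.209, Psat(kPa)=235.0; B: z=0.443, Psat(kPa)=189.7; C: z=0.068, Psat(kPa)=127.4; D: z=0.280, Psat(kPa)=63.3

Pbub = 159.539 kPa, y_A = 0.308

At the bubble point ψ → 0, so ΣzᵢKᵢ = 1 with Kᵢ = Pᵢˢᵃᵗ/P ⇒ P = ΣzᵢPᵢˢᵃᵗ.
P = 0.209·235.0 + 0.443·189.7 + 0.068·127.4 + 0.280·63.3 = 159.539 kPa
yᵢ = zᵢPᵢˢᵃᵗ/P ⇒ y_A = 0.209·235.0/159.539 = 0.308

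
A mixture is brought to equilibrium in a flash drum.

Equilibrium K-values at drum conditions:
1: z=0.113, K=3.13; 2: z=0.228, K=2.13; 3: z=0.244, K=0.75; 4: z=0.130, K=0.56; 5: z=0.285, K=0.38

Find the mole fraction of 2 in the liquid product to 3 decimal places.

x_2 = 0.173

Let ψ = V/F and solve Σ zᵢ(Kᵢ−1)/(1+ψ(Kᵢ−1)) = 0.
Feasibility: ΣzᵢKᵢ = 1.203, Σzᵢ/Kᵢ = 1.451 — both > 1, two phases present.
Newton iteration, ψ⁰ = 0.5:
  ψ = 0.500: g = -0.1180, g' = -0.530 → ψ = 0.278
  ψ = 0.278: g = 0.0032, g' = -0.581 → ψ = 0.283
Converged at ψ = 0.283.
Compositions from xᵢ = zᵢ/(1+ψ(Kᵢ−1)), yᵢ = Kᵢxᵢ:
  1: x = 0.070, y = 0.221
  2: x = 0.173, y = 0.368
  3: x = 0.263, y = 0.197
  4: x = 0.149, y = 0.083
  5: x = 0.346, y = 0.131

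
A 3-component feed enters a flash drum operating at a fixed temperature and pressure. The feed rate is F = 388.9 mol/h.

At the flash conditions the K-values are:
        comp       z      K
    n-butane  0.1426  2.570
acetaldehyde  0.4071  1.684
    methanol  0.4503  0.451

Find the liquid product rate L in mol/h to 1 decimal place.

Material balance + equilibrium reduce to Σ zᵢ(Kᵢ−1)/(1+ψ(Kᵢ−1)) = 0.
Feasibility: ΣzᵢKᵢ = 1.2551, Σzᵢ/Kᵢ = 1.2957 — both > 1, two phases present.
Newton–Raphson from ψ = 0.5:
  ψ = 0.5000: g = -0.00783, g' = -0.4739 → ψ = 0.4835
  ψ = 0.4835: g = -0.00001, g' = -0.4727 → ψ = 0.4834
Converged at ψ = 0.4834.
Then V = ψ·F = 0.4834·388.9 = 188.0 mol/h and L = F − V = 200.9 mol/h.

L = 200.9 mol/h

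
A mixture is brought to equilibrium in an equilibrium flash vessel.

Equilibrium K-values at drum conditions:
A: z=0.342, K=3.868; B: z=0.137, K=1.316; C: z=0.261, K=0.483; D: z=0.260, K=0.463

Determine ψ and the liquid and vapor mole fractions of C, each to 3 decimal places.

Material balance + equilibrium reduce to Σ zᵢ(Kᵢ−1)/(1+ψ(Kᵢ−1)) = 0.
Check two-phase: ΣzᵢKᵢ = 1.750 > 1 and Σzᵢ/Kᵢ = 1.294 > 1, so g(0) = 0.750 > 0 and g(1) = -0.294 < 0.
Newton–Raphson from ψ = 0.69:
  ψ = 0.690: g = -0.0668, g' = -0.684 → ψ = 0.592
  ψ = 0.592: g = 0.0006, g' = -0.702 → ψ = 0.593
Converged at ψ = 0.593.
Compositions from xᵢ = zᵢ/(1+ψ(Kᵢ−1)), yᵢ = Kᵢxᵢ:
  A: x = 0.127, y = 0.490
  B: x = 0.115, y = 0.152
  C: x = 0.376, y = 0.182
  D: x = 0.382, y = 0.177

ψ = 0.593, x_C = 0.376, y_C = 0.182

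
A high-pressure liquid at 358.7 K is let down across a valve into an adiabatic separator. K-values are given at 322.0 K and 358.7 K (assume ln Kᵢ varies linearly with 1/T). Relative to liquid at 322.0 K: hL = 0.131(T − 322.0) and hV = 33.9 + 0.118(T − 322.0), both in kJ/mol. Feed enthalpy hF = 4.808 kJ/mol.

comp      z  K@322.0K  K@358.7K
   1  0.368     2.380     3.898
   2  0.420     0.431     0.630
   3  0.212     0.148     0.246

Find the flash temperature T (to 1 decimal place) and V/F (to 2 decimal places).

Adiabatic flash: solve Rachford–Rice at each trial T, then check hF = ψ·hV(T) + (1−ψ)·hL(T).
  T = 322.0 K: K = (2.380, 0.431, 0.148), RR gives ψ = 0.095, H_out = 3.213 kJ/mol
  T = 358.7 K: K = (3.898, 0.630, 0.246), RR gives ψ = 0.487, H_out = 21.089 kJ/mol
  T = 340.4 K: K = (3.089, 0.527, 0.194), RR gives ψ = 0.316, H_out = 13.043 kJ/mol
  T = 331.2 K: K = (2.721, 0.478, 0.170), RR gives ψ = 0.216, H_out = 8.505 kJ/mol
  T = 326.6 K: K = (2.547, 0.454, 0.159), RR gives ψ = 0.159, H_out = 5.984 kJ/mol
  T = 324.3 K: K = (2.463, 0.442, 0.153), RR gives ψ = 0.128, H_out = 4.635 kJ/mol
Linear interpolation between T = 324.3 (H_out = 4.635) and T = 326.6 (H_out = 5.984) on hF = 4.808 gives T ≈ 324.6 K, at which ψ = 0.13.

T = 324.6 K, V/F = 0.13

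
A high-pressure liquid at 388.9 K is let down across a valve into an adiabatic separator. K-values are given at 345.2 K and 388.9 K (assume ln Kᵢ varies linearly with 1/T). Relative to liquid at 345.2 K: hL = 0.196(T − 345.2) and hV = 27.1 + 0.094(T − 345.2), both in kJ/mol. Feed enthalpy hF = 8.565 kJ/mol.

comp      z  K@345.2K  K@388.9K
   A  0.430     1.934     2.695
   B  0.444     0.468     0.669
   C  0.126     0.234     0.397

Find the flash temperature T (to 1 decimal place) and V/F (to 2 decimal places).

Adiabatic flash: solve Rachford–Rice at each trial T, then check hF = ψ·hV(T) + (1−ψ)·hL(T).
  T = 345.2 K: K = (1.934, 0.468, 0.234), RR gives ψ = 0.125, H_out = 3.381 kJ/mol
  T = 388.9 K: K = (2.695, 0.669, 0.397), RR gives ψ = 0.722, H_out = 24.917 kJ/mol
  T = 367.0 K: K = (2.305, 0.565, 0.309), RR gives ψ = 0.427, H_out = 14.891 kJ/mol
  T = 356.1 K: K = (2.117, 0.516, 0.270), RR gives ψ = 0.283, H_out = 9.489 kJ/mol
  T = 350.6 K: K = (2.024, 0.491, 0.252), RR gives ψ = 0.206, H_out = 6.524 kJ/mol
  T = 353.4 K: K = (2.071, 0.504, 0.261), RR gives ψ = 0.246, H_out = 8.059 kJ/mol
  T = 354.8 K: K = (2.095, 0.510, 0.266), RR gives ψ = 0.265, H_out = 8.806 kJ/mol
Linear interpolation between T = 353.4 (H_out = 8.059) and T = 354.8 (H_out = 8.806) on hF = 8.565 gives T ≈ 354.3 K, at which ψ = 0.26.

T = 354.3 K, V/F = 0.26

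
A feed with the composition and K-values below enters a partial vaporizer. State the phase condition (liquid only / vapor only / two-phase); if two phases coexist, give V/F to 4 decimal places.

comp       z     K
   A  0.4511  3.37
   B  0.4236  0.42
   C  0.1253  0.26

two-phase, V/F = 0.4960

ΣzᵢKᵢ = 1.7307; Σzᵢ/Kᵢ = 1.6244.
Both exceed 1, so a two-phase solution exists.
Rachford–Rice: g(ψ) = Σ zᵢ(Kᵢ−1)/(1+ψ(Kᵢ−1)) = 0.
Iterate (Newton) starting at ψ = 0.5:
  ψ = 0.5000: g = -0.00392, g' = -0.9863 → ψ = 0.4960
Converged at ψ = 0.4960.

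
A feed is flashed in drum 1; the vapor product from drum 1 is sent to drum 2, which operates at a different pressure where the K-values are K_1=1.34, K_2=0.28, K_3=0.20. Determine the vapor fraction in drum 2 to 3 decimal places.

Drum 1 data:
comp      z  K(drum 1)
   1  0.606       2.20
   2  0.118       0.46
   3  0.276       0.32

V/F (drum 2) = 0.306

Drum 1:
Rachford–Rice: g(ψ₁) = Σ zᵢ(Kᵢ−1)/(1+ψ₁(Kᵢ−1)) = 0.
g(0) = ΣzᵢKᵢ − 1 = 0.476 and g(1) = 1 − Σzᵢ/Kᵢ = -0.394, so a root lies in (0, 1).
Newton iteration, ψ₁⁰ = 0.5:
  ψ₁ = 0.500: g = 0.0828, g' = -0.698 → ψ₁ = 0.619
  ψ₁ = 0.619: g = -0.0023, g' = -0.745 → ψ₁ = 0.616
Converged at ψ₁ = 0.616.
Drum-1 compositions:
  1: x = 0.349, y = 0.767
  2: x = 0.177, y = 0.081
  3: x = 0.475, y = 0.152
Drum-2 feed = drum-1 vapor: z₂ = (0.7668, 0.0813, 0.1519).
Drum 2:
Rachford–Rice: g(ψ₂) = Σ zᵢ(Kᵢ−1)/(1+ψ₂(Kᵢ−1)) = 0.
g(0) = ΣzᵢKᵢ − 1 = 0.081 and g(1) = 1 − Σzᵢ/Kᵢ = -0.622, so a root lies in (0, 1).
Iterate (Newton) starting at ψ₂ = 0.35:
  ψ₂ = 0.350: g = -0.0141, g' = -0.334 → ψ₂ = 0.308
  ψ₂ = 0.308: g = -0.0004, g' = -0.313 → ψ₂ = 0.306
Converged at ψ₂ = 0.306.
  1: x = 0.694, y = 0.931
  2: x = 0.104, y = 0.029
  3: x = 0.201, y = 0.040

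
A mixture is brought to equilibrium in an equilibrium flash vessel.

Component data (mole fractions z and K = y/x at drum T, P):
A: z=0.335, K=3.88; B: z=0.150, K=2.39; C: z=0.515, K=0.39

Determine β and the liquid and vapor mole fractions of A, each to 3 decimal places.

Rachford–Rice: g(β) = Σ zᵢ(Kᵢ−1)/(1+β(Kᵢ−1)) = 0.
Check two-phase: ΣzᵢKᵢ = 1.859 > 1 and Σzᵢ/Kᵢ = 1.470 > 1, so g(0) = 0.859 > 0 and g(1) = -0.470 < 0.
Iterate (Newton) starting at β = 0.5:
  β = 0.500: g = 0.0664, g' = -0.964 → β = 0.569
  β = 0.569: g = 0.0010, g' = -0.939 → β = 0.570
Converged at β = 0.570.
Compositions from xᵢ = zᵢ/(1+β(Kᵢ−1)), yᵢ = Kᵢxᵢ:
  A: x = 0.127, y = 0.492
  B: x = 0.084, y = 0.200
  C: x = 0.789, y = 0.308

β = 0.570, x_A = 0.127, y_A = 0.492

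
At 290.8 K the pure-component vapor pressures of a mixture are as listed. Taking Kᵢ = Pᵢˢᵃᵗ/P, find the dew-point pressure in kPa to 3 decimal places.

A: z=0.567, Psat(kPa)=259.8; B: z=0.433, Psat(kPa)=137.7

At the dew point ψ → 1, so Σzᵢ/Kᵢ = 1 with Kᵢ = Pᵢˢᵃᵗ/P ⇒ 1/P = Σzᵢ/Pᵢˢᵃᵗ.
1/P = 0.567/259.8 + 0.433/137.7 = 0.005327 ⇒ P = 187.724 kPa

Pdew = 187.724 kPa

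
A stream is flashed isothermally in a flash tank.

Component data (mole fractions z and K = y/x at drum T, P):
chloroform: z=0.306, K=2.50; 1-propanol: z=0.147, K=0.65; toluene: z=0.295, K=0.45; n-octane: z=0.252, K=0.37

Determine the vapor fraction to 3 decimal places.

Material balance + equilibrium reduce to Σ zᵢ(Kᵢ−1)/(1+ψ(Kᵢ−1)) = 0.
Check two-phase: ΣzᵢKᵢ = 1.087 > 1 and Σzᵢ/Kᵢ = 1.685 > 1, so g(0) = 0.087 > 0 and g(1) = -0.685 < 0.
Iterate (Newton) starting at ψ = 0.68:
  ψ = 0.680: g = -0.3772, g' = -0.734 → ψ = 0.166
  ψ = 0.166: g = -0.0428, g' = -0.695 → ψ = 0.104
  ψ = 0.104: g = 0.0016, g' = -0.749 → ψ = 0.106
Converged at ψ = 0.106.

ψ = 0.106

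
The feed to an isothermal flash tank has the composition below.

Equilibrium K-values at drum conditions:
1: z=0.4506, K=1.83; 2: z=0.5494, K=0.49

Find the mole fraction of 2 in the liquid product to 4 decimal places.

x_2 = 0.6194

Let ψ = V/F and solve Σ zᵢ(Kᵢ−1)/(1+ψ(Kᵢ−1)) = 0.
Feasibility: ΣzᵢKᵢ = 1.0938, Σzᵢ/Kᵢ = 1.3675 — both > 1, two phases present.
Binary case is linear: z₁(K₁−1)(1+ψ(K₂−1)) + z₂(K₂−1)(1+ψ(K₁−1)) = 0
⇒ ψ = [z₁(K₁−1)+z₂(K₂−1)] / [−(K₁−1)(K₂−1)] = 0.09380/0.42330 = 0.2216
Compositions from xᵢ = zᵢ/(1+ψ(Kᵢ−1)), yᵢ = Kᵢxᵢ:
  1: x = 0.3806, y = 0.6965
  2: x = 0.6194, y = 0.3035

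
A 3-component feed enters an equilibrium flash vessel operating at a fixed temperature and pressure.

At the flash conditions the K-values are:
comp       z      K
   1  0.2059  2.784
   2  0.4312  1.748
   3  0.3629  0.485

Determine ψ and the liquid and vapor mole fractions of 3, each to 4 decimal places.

Material balance + equilibrium reduce to Σ zᵢ(Kᵢ−1)/(1+ψ(Kᵢ−1)) = 0.
g(0) = ΣzᵢKᵢ − 1 = 0.5030 and g(1) = 1 − Σzᵢ/Kᵢ = -0.0689, so a root lies in (0, 1).
Newton–Raphson from ψ = 0.34:
  ψ = 0.3400: g = 0.25922, g' = -0.5487 → ψ = 0.8124
  ψ = 0.8124: g = 0.02924, g' = -0.4871 → ψ = 0.8725
  ψ = 0.8725: g = -0.00053, g' = -0.5060 → ψ = 0.8714
Converged at ψ = 0.8714.
Compositions from xᵢ = zᵢ/(1+ψ(Kᵢ−1)), yᵢ = Kᵢxᵢ:
  1: x = 0.0806, y = 0.2244
  2: x = 0.2610, y = 0.4563
  3: x = 0.6584, y = 0.3193

ψ = 0.8714, x_3 = 0.6584, y_3 = 0.3193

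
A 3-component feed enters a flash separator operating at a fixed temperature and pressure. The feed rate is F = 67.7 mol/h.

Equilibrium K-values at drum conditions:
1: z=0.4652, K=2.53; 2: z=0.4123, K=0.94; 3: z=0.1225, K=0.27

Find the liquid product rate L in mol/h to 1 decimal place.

Rachford–Rice: g(V/F) = Σ zᵢ(Kᵢ−1)/(1+V/F(Kᵢ−1)) = 0.
Feasibility: ΣzᵢKᵢ = 1.5976, Σzᵢ/Kᵢ = 1.0762 — both > 1, two phases present.
Iterate (Newton) starting at V/F = 0.5:
  V/F = 0.5000: g = 0.23693, g' = -0.5130 → V/F = 0.9618
  V/F = 0.9618: g = -0.03849, g' = -0.9157 → V/F = 0.9198
  V/F = 0.9198: g = -0.00269, g' = -0.7943 → V/F = 0.9164
Converged at V/F = 0.9164.
Then V = V/F·F = 0.9164·67.7 = 62.0 mol/h and L = F − V = 5.7 mol/h.

L = 5.7 mol/h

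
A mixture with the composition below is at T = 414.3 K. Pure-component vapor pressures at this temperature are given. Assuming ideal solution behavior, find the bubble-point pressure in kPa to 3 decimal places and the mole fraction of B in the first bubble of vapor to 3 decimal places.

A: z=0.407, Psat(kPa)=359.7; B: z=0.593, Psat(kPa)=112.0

At the bubble point ψ → 0, so ΣzᵢKᵢ = 1 with Kᵢ = Pᵢˢᵃᵗ/P ⇒ P = ΣzᵢPᵢˢᵃᵗ.
P = 0.407·359.7 + 0.593·112.0 = 212.814 kPa
yᵢ = zᵢPᵢˢᵃᵗ/P ⇒ y_B = 0.593·112.0/212.814 = 0.312

Pbub = 212.814 kPa, y_B = 0.312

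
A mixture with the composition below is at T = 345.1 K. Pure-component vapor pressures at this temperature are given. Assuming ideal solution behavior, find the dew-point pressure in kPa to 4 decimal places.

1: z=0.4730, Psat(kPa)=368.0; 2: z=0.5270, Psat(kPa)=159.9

Pdew = 218.2865 kPa

At the dew point ψ → 1, so Σzᵢ/Kᵢ = 1 with Kᵢ = Pᵢˢᵃᵗ/P ⇒ 1/P = Σzᵢ/Pᵢˢᵃᵗ.
1/P = 0.4730/368.0 + 0.5270/159.9 = 0.0045811 ⇒ P = 218.2865 kPa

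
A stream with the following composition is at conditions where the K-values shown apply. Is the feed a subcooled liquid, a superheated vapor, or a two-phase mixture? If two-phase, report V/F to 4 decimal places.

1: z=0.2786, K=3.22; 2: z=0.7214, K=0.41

ΣzᵢKᵢ = 1.1929; Σzᵢ/Kᵢ = 1.8460.
Both exceed 1, so a two-phase solution exists.
Binary case is linear: z₁(K₁−1)(1+ψ(K₂−1)) + z₂(K₂−1)(1+ψ(K₁−1)) = 0
⇒ ψ = [z₁(K₁−1)+z₂(K₂−1)] / [−(K₁−1)(K₂−1)] = 0.19287/1.30980 = 0.1472

two-phase, V/F = 0.1472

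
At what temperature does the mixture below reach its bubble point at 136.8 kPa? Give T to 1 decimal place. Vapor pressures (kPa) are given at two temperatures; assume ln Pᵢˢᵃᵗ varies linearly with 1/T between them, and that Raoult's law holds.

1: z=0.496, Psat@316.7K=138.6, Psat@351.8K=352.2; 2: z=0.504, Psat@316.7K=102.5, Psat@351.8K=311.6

T = 320.7 K

Bubble-point temperature: ΣzᵢPᵢˢᵃᵗ(T) = P. Interpolate ln Pᵢˢᵃᵗ = aᵢ + bᵢ/T.
  T = 316.7 K: ΣzᵢPᵢˢᵃᵗ = 120.41 kPa
  T = 351.8 K: ΣzᵢPᵢˢᵃᵗ = 331.74 kPa
  T = 334.2 K: ΣzᵢPᵢˢᵃᵗ = 204.75 kPa
  T = 325.4 K: ΣzᵢPᵢˢᵃᵗ = 157.85 kPa
  T = 321.0 K: ΣzᵢPᵢˢᵃᵗ = 137.89 kPa
  T = 318.9 K: ΣzᵢPᵢˢᵃᵗ = 129.11 kPa
Interpolating between 318.9 K and 321.0 K gives T ≈ 320.7 K.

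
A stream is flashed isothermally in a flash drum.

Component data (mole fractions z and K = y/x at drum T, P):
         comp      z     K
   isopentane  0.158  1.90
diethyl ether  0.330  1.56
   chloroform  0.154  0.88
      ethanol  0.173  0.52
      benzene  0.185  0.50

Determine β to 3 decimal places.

Rachford–Rice: g(β) = Σ zᵢ(Kᵢ−1)/(1+β(Kᵢ−1)) = 0.
g(0) = ΣzᵢKᵢ − 1 = 0.133 and g(1) = 1 − Σzᵢ/Kᵢ = -0.172, so a root lies in (0, 1).
Newton–Raphson from β = 0.59:
  β = 0.590: g = -0.0352, g' = -0.286 → β = 0.467
  β = 0.467: g = -0.0007, g' = -0.276 → β = 0.465
Converged at β = 0.465.

β = 0.465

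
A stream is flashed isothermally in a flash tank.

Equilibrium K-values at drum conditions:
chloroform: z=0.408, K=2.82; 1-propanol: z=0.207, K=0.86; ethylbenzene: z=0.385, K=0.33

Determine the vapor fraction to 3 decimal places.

ψ = 0.460

Newton iteration, ψ⁰ = 0.69:
  ψ = 0.690: g = -0.1826, g' = -0.868 → ψ = 0.480
  ψ = 0.480: g = -0.0147, g' = -0.765 → ψ = 0.460
Converged at ψ = 0.460.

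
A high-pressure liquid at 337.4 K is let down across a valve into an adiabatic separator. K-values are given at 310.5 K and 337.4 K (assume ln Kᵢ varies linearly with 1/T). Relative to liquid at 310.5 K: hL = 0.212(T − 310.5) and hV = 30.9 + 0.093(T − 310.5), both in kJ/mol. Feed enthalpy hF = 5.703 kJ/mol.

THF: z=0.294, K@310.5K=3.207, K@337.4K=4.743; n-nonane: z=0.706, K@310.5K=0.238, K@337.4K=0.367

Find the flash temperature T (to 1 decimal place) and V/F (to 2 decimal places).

T = 318.4 K, V/F = 0.13

Adiabatic flash: solve Rachford–Rice at each trial T, then check hF = ψ·hV(T) + (1−ψ)·hL(T).
  T = 310.5 K: K = (3.207, 0.238), RR gives ψ = 0.066, H_out = 2.037 kJ/mol
  T = 337.4 K: K = (4.743, 0.367), RR gives ψ = 0.276, H_out = 13.343 kJ/mol
  T = 323.9 K: K = (3.929, 0.298), RR gives ψ = 0.178, H_out = 8.050 kJ/mol
  T = 317.2 K: K = (3.557, 0.267), RR gives ψ = 0.125, H_out = 5.183 kJ/mol
  T = 320.5 K: K = (3.738, 0.282), RR gives ψ = 0.152, H_out = 6.623 kJ/mol
  T = 318.9 K: K = (3.650, 0.275), RR gives ψ = 0.139, H_out = 5.932 kJ/mol
Linear interpolation between T = 317.2 (H_out = 5.183) and T = 318.9 (H_out = 5.932) on hF = 5.703 gives T ≈ 318.4 K, at which ψ = 0.13.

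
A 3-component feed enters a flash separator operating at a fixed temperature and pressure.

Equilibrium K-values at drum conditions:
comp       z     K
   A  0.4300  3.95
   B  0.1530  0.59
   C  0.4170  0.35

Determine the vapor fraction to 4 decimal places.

ψ = 0.5312

Let ψ = V/F and solve Σ zᵢ(Kᵢ−1)/(1+ψ(Kᵢ−1)) = 0.
g(0) = ΣzᵢKᵢ − 1 = 0.9347 and g(1) = 1 − Σzᵢ/Kᵢ = -0.5596, so a root lies in (0, 1).
Newton–Raphson from ψ = 0.52:
  ψ = 0.5200: g = 0.01142, g' = -1.0263 → ψ = 0.5311
  ψ = 0.5311: g = 0.00003, g' = -1.0209 → ψ = 0.5312
Converged at ψ = 0.5312.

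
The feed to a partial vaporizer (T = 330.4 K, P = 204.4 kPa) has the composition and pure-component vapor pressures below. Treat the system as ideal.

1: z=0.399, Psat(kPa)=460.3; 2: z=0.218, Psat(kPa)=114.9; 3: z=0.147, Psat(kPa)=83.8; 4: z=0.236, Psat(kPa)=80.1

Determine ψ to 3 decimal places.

ψ = 0.254

Raoult's law: Kᵢ = Pᵢˢᵃᵗ/P = Pᵢˢᵃᵗ/204.4.
  K_1 = 460.3/204.4 = 2.25196, K_2 = 114.9/204.4 = 0.56213, K_3 = 83.8/204.4 = 0.40998, K_4 = 80.1/204.4 = 0.39188
Material balance + equilibrium reduce to Σ zᵢ(Kᵢ−1)/(1+ψ(Kᵢ−1)) = 0.
Check two-phase: ΣzᵢKᵢ = 1.174 > 1 and Σzᵢ/Kᵢ = 1.526 > 1, so g(0) = 0.174 > 0 and g(1) = -0.526 < 0.
Iterate (Newton) starting at ψ = 0.5:
  ψ = 0.500: g = -0.1442, g' = -0.588 → ψ = 0.255
  ψ = 0.255: g = -0.0006, g' = -0.606 → ψ = 0.254
Converged at ψ = 0.254.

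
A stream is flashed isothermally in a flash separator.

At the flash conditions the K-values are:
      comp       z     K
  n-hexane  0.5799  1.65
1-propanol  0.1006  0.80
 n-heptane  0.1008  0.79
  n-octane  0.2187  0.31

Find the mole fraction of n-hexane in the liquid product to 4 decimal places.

Rachford–Rice: g(ψ) = Σ zᵢ(Kᵢ−1)/(1+ψ(Kᵢ−1)) = 0.
Feasibility: ΣzᵢKᵢ = 1.1847, Σzᵢ/Kᵢ = 1.3103 — both > 1, two phases present.
Iterate (Newton) starting at ψ = 0.5:
  ψ = 0.5000: g = 0.00809, g' = -0.3928 → ψ = 0.5206
  ψ = 0.5206: g = -0.00008, g' = -0.4010 → ψ = 0.5204
Converged at ψ = 0.5204.
Compositions from xᵢ = zᵢ/(1+ψ(Kᵢ−1)), yᵢ = Kᵢxᵢ:
  n-hexane: x = 0.4333, y = 0.7150
  1-propanol: x = 0.1123, y = 0.0898
  n-heptane: x = 0.1132, y = 0.0894
  n-octane: x = 0.3412, y = 0.1058

x_n-hexane = 0.4333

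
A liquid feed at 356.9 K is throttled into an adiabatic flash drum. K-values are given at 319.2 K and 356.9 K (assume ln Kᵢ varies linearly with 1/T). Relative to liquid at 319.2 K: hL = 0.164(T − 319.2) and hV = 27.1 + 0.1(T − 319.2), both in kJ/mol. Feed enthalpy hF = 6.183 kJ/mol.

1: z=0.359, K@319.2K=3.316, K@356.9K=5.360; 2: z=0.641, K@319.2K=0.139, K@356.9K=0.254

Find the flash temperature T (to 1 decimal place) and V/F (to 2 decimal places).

Adiabatic flash: solve Rachford–Rice at each trial T, then check hF = ψ·hV(T) + (1−ψ)·hL(T).
  T = 319.2 K: K = (3.316, 0.139), RR gives ψ = 0.140, H_out = 3.799 kJ/mol
  T = 356.9 K: K = (5.360, 0.254), RR gives ψ = 0.334, H_out = 14.434 kJ/mol
  T = 338.0 K: K = (4.270, 0.191), RR gives ψ = 0.248, H_out = 9.498 kJ/mol
  T = 328.6 K: K = (3.777, 0.164), RR gives ψ = 0.198, H_out = 6.798 kJ/mol
  T = 323.9 K: K = (3.542, 0.151), RR gives ψ = 0.171, H_out = 5.345 kJ/mol
  T = 326.2 K: K = (3.656, 0.157), RR gives ψ = 0.185, H_out = 6.067 kJ/mol
Linear interpolation between T = 326.2 (H_out = 6.067) and T = 328.6 (H_out = 6.798) on hF = 6.183 gives T ≈ 326.6 K, at which ψ = 0.19.

T = 326.6 K, V/F = 0.19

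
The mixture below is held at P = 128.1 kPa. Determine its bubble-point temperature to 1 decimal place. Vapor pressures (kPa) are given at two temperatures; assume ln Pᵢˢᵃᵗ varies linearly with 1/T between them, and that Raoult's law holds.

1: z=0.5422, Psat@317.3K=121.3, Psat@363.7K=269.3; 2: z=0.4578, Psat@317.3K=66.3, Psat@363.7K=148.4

T = 332.5 K

Bubble-point temperature: ΣzᵢPᵢˢᵃᵗ(T) = P. Interpolate ln Pᵢˢᵃᵗ = aᵢ + bᵢ/T.
  T = 317.3 K: ΣzᵢPᵢˢᵃᵗ = 96.12 kPa
  T = 363.7 K: ΣzᵢPᵢˢᵃᵗ = 213.95 kPa
  T = 340.5 K: ΣzᵢPᵢˢᵃᵗ = 147.37 kPa
  T = 328.9 K: ΣzᵢPᵢˢᵃᵗ = 119.92 kPa
  T = 334.7 K: ΣzᵢPᵢˢᵃᵗ = 133.17 kPa
  T = 331.8 K: ΣzᵢPᵢˢᵃᵗ = 126.43 kPa
Interpolating between 331.8 K and 334.7 K gives T ≈ 332.5 K.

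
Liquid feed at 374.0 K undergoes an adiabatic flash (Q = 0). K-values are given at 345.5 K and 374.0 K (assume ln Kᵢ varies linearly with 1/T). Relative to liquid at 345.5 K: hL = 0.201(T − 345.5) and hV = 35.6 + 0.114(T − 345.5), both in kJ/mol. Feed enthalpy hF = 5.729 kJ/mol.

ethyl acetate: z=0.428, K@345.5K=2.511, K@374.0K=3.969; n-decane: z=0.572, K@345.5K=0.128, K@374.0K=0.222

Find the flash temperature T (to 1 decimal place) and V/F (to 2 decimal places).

Adiabatic flash: solve Rachford–Rice at each trial T, then check hF = ψ·hV(T) + (1−ψ)·hL(T).
  T = 345.5 K: K = (2.511, 0.128), RR gives ψ = 0.112, H_out = 3.997 kJ/mol
  T = 374.0 K: K = (3.969, 0.222), RR gives ψ = 0.357, H_out = 17.568 kJ/mol
  T = 359.8 K: K = (3.188, 0.171), RR gives ψ = 0.255, H_out = 11.622 kJ/mol
  T = 352.6 K: K = (2.834, 0.148), RR gives ψ = 0.190, H_out = 8.090 kJ/mol
  T = 349.1 K: K = (2.671, 0.138), RR gives ψ = 0.154, H_out = 6.167 kJ/mol
  T = 347.3 K: K = (2.590, 0.133), RR gives ψ = 0.134, H_out = 5.109 kJ/mol
  T = 348.2 K: K = (2.631, 0.135), RR gives ψ = 0.144, H_out = 5.644 kJ/mol
Linear interpolation between T = 348.2 (H_out = 5.644) and T = 349.1 (H_out = 6.167) on hF = 5.729 gives T ≈ 348.3 K, at which ψ = 0.15.

T = 348.3 K, V/F = 0.15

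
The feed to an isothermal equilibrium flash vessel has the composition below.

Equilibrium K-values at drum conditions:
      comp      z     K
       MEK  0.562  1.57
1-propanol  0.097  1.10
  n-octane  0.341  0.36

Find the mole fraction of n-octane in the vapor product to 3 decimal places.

y_n-octane = 0.156

Let ψ = V/F and solve Σ zᵢ(Kᵢ−1)/(1+ψ(Kᵢ−1)) = 0.
Check two-phase: ΣzᵢKᵢ = 1.112 > 1 and Σzᵢ/Kᵢ = 1.393 > 1, so g(0) = 0.112 > 0 and g(1) = -0.393 < 0.
Newton–Raphson from ψ = 0.37:
  ψ = 0.370: g = -0.0121, g' = -0.365 → ψ = 0.337
Converged at ψ = 0.337.
Compositions from xᵢ = zᵢ/(1+ψ(Kᵢ−1)), yᵢ = Kᵢxᵢ:
  MEK: x = 0.472, y = 0.740
  1-propanol: x = 0.094, y = 0.103
  n-octane: x = 0.435, y = 0.156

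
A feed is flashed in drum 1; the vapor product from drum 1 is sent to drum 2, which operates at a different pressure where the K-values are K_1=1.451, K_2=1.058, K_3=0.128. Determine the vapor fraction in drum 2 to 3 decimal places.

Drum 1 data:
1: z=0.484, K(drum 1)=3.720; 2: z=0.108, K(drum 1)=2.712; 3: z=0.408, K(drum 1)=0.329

Drum 1:
Newton iteration, ψ₁⁰ = 0.61:
  ψ₁ = 0.610: g = 0.1220, g' = -1.109 → ψ₁ = 0.720
  ψ₁ = 0.720: g = -0.0019, g' = -1.160 → ψ₁ = 0.718
Converged at ψ₁ = 0.718.
Drum-1 compositions:
  1: x = 0.164, y = 0.609
  2: x = 0.048, y = 0.131
  3: x = 0.788, y = 0.259
Drum-2 feed = drum-1 vapor: z₂ = (0.6095, 0.1313, 0.2592).
Drum 2:
Rachford–Rice: g(ψ₂) = Σ zᵢ(Kᵢ−1)/(1+ψ₂(Kᵢ−1)) = 0.
g(0) = ΣzᵢKᵢ − 1 = 0.057 and g(1) = 1 − Σzᵢ/Kᵢ = -1.569, so a root lies in (0, 1).
Iterate (Newton) starting at ψ₂ = 0.5:
  ψ₂ = 0.500: g = -0.1690, g' = -0.702 → ψ₂ = 0.259
  ψ₂ = 0.259: g = -0.0385, g' = -0.429 → ψ₂ = 0.170
  ψ₂ = 0.170: g = -0.0024, g' = -0.379 → ψ₂ = 0.163
Converged at ψ₂ = 0.163.
  1: x = 0.568, y = 0.824
  2: x = 0.130, y = 0.138
  3: x = 0.302, y = 0.039

V/F (drum 2) = 0.163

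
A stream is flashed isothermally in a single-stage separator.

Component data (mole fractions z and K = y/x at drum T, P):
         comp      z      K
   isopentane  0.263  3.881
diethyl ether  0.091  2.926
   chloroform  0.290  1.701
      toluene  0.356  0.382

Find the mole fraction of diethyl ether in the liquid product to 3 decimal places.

x_diethyl ether = 0.036

Rachford–Rice: g(V/F) = Σ zᵢ(Kᵢ−1)/(1+V/F(Kᵢ−1)) = 0.
Check two-phase: ΣzᵢKᵢ = 1.916 > 1 and Σzᵢ/Kᵢ = 1.201 > 1, so g(0) = 0.916 > 0 and g(1) = -0.201 < 0.
Iterate (Newton) starting at V/F = 0.5:
  V/F = 0.500: g = 0.2319, g' = -0.817 → V/F = 0.784
  V/F = 0.784: g = 0.0069, g' = -0.830 → V/F = 0.792
Converged at V/F = 0.792.
Compositions from xᵢ = zᵢ/(1+V/F(Kᵢ−1)), yᵢ = Kᵢxᵢ:
  isopentane: x = 0.080, y = 0.311
  diethyl ether: x = 0.036, y = 0.105
  chloroform: x = 0.186, y = 0.317
  toluene: x = 0.697, y = 0.266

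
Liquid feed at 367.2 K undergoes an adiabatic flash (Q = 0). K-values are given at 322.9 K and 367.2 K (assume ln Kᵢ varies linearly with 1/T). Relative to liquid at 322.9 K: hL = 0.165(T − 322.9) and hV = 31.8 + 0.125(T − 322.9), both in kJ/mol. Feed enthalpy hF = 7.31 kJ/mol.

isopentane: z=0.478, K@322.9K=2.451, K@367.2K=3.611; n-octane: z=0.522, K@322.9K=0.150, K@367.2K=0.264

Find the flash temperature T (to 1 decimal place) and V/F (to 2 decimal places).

Adiabatic flash: solve Rachford–Rice at each trial T, then check hF = ψ·hV(T) + (1−ψ)·hL(T).
  T = 322.9 K: K = (2.451, 0.150), RR gives ψ = 0.203, H_out = 6.443 kJ/mol
  T = 367.2 K: K = (3.611, 0.264), RR gives ψ = 0.450, H_out = 20.808 kJ/mol
  T = 345.0 K: K = (3.011, 0.203), RR gives ψ = 0.340, H_out = 14.152 kJ/mol
  T = 333.9 K: K = (2.725, 0.175), RR gives ψ = 0.277, H_out = 10.493 kJ/mol
  T = 328.4 K: K = (2.586, 0.162), RR gives ψ = 0.242, H_out = 8.535 kJ/mol
  T = 325.6 K: K = (2.517, 0.156), RR gives ψ = 0.222, H_out = 7.489 kJ/mol
  T = 324.2 K: K = (2.483, 0.153), RR gives ψ = 0.212, H_out = 6.951 kJ/mol
Linear interpolation between T = 324.2 (H_out = 6.951) and T = 325.6 (H_out = 7.489) on hF = 7.31 gives T ≈ 325.1 K, at which ψ = 0.22.

T = 325.1 K, V/F = 0.22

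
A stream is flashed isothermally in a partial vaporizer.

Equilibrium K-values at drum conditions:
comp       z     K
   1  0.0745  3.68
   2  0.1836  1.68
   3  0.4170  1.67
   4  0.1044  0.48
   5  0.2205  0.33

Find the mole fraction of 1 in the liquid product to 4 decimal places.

x_1 = 0.0267

Rachford–Rice: g(β) = Σ zᵢ(Kᵢ−1)/(1+β(Kᵢ−1)) = 0.
Check two-phase: ΣzᵢKᵢ = 1.4019 > 1 and Σzᵢ/Kᵢ = 1.2649 > 1, so g(0) = 0.4019 > 0 and g(1) = -0.2649 < 0.
Iterate (Newton) starting at β = 0.5:
  β = 0.5000: g = 0.09226, g' = -0.5254 → β = 0.6756
  β = 0.6756: g = -0.00468, g' = -0.5938 → β = 0.6677
Converged at β = 0.6677.
Compositions from xᵢ = zᵢ/(1+β(Kᵢ−1)), yᵢ = Kᵢxᵢ:
  1: x = 0.0267, y = 0.0983
  2: x = 0.1263, y = 0.2121
  3: x = 0.2881, y = 0.4812
  4: x = 0.1599, y = 0.0768
  5: x = 0.3990, y = 0.1317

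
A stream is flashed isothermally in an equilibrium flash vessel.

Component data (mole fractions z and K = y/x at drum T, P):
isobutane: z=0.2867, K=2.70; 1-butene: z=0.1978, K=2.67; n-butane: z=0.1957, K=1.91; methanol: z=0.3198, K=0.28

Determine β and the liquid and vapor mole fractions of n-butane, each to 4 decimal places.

β = 0.7187, x_n-butane = 0.1183, y_n-butane = 0.2260

Rachford–Rice: g(β) = Σ zᵢ(Kᵢ−1)/(1+β(Kᵢ−1)) = 0.
Check two-phase: ΣzᵢKᵢ = 1.7655 > 1 and Σzᵢ/Kᵢ = 1.4249 > 1, so g(0) = 0.7655 > 0 and g(1) = -0.4249 < 0.
Newton iteration, β⁰ = 0.5:
  β = 0.5000: g = 0.20609, g' = -0.8872 → β = 0.7323
  β = 0.7323: g = -0.01447, g' = -1.0762 → β = 0.7188
  β = 0.7188: g = -0.00016, g' = -1.0533 → β = 0.7187
Converged at β = 0.7187.
Compositions from xᵢ = zᵢ/(1+β(Kᵢ−1)), yᵢ = Kᵢxᵢ:
  isobutane: x = 0.1290, y = 0.3484
  1-butene: x = 0.0899, y = 0.2400
  n-butane: x = 0.1183, y = 0.2260
  methanol: x = 0.6627, y = 0.1856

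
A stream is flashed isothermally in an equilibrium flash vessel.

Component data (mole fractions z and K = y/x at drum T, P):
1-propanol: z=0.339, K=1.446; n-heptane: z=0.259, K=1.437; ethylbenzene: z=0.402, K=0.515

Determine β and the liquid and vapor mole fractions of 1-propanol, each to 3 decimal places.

Material balance + equilibrium reduce to Σ zᵢ(Kᵢ−1)/(1+β(Kᵢ−1)) = 0.
Check two-phase: ΣzᵢKᵢ = 1.069 > 1 and Σzᵢ/Kᵢ = 1.195 > 1, so g(0) = 0.069 > 0 and g(1) = -0.195 < 0.
Iterate (Newton) starting at β = 0.5:
  β = 0.500: g = -0.0409, g' = -0.243 → β = 0.332
  β = 0.332: g = -0.0018, g' = -0.223 → β = 0.324
Converged at β = 0.324.
Compositions from xᵢ = zᵢ/(1+β(Kᵢ−1)), yᵢ = Kᵢxᵢ:
  1-propanol: x = 0.296, y = 0.428
  n-heptane: x = 0.227, y = 0.326
  ethylbenzene: x = 0.477, y = 0.246

β = 0.324, x_1-propanol = 0.296, y_1-propanol = 0.428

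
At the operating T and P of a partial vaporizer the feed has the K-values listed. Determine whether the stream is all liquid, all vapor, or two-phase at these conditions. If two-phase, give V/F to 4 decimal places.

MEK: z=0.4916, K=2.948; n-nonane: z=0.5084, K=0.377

two-phase, V/F = 0.5281

ΣzᵢKᵢ = 1.6409; Σzᵢ/Kᵢ = 1.5153.
Both exceed 1, so a two-phase solution exists.
Let ψ = V/F and solve Σ zᵢ(Kᵢ−1)/(1+ψ(Kᵢ−1)) = 0.
Binary case is linear: z₁(K₁−1)(1+ψ(K₂−1)) + z₂(K₂−1)(1+ψ(K₁−1)) = 0
⇒ ψ = [z₁(K₁−1)+z₂(K₂−1)] / [−(K₁−1)(K₂−1)] = 0.64090/1.21360 = 0.5281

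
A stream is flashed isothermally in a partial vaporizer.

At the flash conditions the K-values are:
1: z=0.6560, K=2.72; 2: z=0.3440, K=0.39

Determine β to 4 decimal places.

Rachford–Rice: g(β) = Σ zᵢ(Kᵢ−1)/(1+β(Kᵢ−1)) = 0.
Check two-phase: ΣzᵢKᵢ = 1.9185 > 1 and Σzᵢ/Kᵢ = 1.1232 > 1, so g(0) = 0.9185 > 0 and g(1) = -0.1232 < 0.
Binary case is linear: z₁(K₁−1)(1+β(K₂−1)) + z₂(K₂−1)(1+β(K₁−1)) = 0
⇒ β = [z₁(K₁−1)+z₂(K₂−1)] / [−(K₁−1)(K₂−1)] = 0.91848/1.04920 = 0.8754

β = 0.8754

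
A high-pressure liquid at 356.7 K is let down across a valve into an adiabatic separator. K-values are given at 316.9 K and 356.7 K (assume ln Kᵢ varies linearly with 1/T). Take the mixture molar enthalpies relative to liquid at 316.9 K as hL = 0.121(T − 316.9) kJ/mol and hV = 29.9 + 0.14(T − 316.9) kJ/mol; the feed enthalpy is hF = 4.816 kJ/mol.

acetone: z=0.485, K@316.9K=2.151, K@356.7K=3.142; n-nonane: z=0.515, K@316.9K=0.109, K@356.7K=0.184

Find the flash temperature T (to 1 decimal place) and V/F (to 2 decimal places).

Adiabatic flash: solve Rachford–Rice at each trial T, then check hF = ψ·hV(T) + (1−ψ)·hL(T).
  T = 316.9 K: K = (2.151, 0.109), RR gives ψ = 0.097, H_out = 2.897 kJ/mol
  T = 356.7 K: K = (3.142, 0.184), RR gives ψ = 0.354, H_out = 15.666 kJ/mol
  T = 336.8 K: K = (2.629, 0.144), RR gives ψ = 0.250, H_out = 9.987 kJ/mol
  T = 326.9 K: K = (2.386, 0.126), RR gives ψ = 0.183, H_out = 6.727 kJ/mol
  T = 321.9 K: K = (2.268, 0.117), RR gives ψ = 0.143, H_out = 4.897 kJ/mol
  T = 319.4 K: K = (2.209, 0.113), RR gives ψ = 0.121, H_out = 3.921 kJ/mol
  T = 320.6 K: K = (2.237, 0.115), RR gives ψ = 0.132, H_out = 4.396 kJ/mol
Linear interpolation between T = 320.6 (H_out = 4.396) and T = 321.9 (H_out = 4.897) on hF = 4.816 gives T ≈ 321.7 K, at which ψ = 0.14.

T = 321.7 K, V/F = 0.14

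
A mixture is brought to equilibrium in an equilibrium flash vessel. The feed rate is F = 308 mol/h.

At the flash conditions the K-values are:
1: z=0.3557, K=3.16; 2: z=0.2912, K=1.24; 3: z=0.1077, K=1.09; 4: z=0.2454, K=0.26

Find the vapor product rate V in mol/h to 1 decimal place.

Rachford–Rice: g(ψ) = Σ zᵢ(Kᵢ−1)/(1+ψ(Kᵢ−1)) = 0.
g(0) = ΣzᵢKᵢ − 1 = 0.6663 and g(1) = 1 − Σzᵢ/Kᵢ = -0.3901, so a root lies in (0, 1).
Iterate (Newton) starting at ψ = 0.37:
  ψ = 0.3700: g = 0.25054, g' = -0.7824 → ψ = 0.6902
  ψ = 0.6902: g = 0.00637, g' = -0.8420 → ψ = 0.6978
  ψ = 0.6978: g = -0.00004, g' = -0.8516 → ψ = 0.6977
Converged at ψ = 0.6977.
Then V = ψ·F = 0.6977·308 = 214.9 mol/h and L = F − V = 93.1 mol/h.

V = 214.9 mol/h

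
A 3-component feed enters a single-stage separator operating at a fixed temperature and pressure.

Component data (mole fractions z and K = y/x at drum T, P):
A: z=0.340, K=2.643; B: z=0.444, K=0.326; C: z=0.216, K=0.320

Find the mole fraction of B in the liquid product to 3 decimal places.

Material balance + equilibrium reduce to Σ zᵢ(Kᵢ−1)/(1+V/F(Kᵢ−1)) = 0.
Feasibility: ΣzᵢKᵢ = 1.112, Σzᵢ/Kᵢ = 2.166 — both > 1, two phases present.
Iterate (Newton) starting at V/F = 0.63:
  V/F = 0.630: g = -0.5026, g' = -1.137 → V/F = 0.188
  V/F = 0.188: g = -0.0841, g' = -0.932 → V/F = 0.098
  V/F = 0.098: g = 0.0039, g' = -1.027 → V/F = 0.101
Converged at V/F = 0.101.
Compositions from xᵢ = zᵢ/(1+V/F(Kᵢ−1)), yᵢ = Kᵢxᵢ:
  A: x = 0.291, y = 0.770
  B: x = 0.477, y = 0.155
  C: x = 0.232, y = 0.074

x_B = 0.477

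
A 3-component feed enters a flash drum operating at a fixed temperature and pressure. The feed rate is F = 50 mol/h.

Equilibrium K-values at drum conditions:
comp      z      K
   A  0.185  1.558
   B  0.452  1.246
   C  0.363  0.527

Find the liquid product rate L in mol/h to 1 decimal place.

L = 37.3 mol/h

Let ψ = V/F and solve Σ zᵢ(Kᵢ−1)/(1+ψ(Kᵢ−1)) = 0.
g(0) = ΣzᵢKᵢ − 1 = 0.043 and g(1) = 1 − Σzᵢ/Kᵢ = -0.170, so a root lies in (0, 1).
Newton–Raphson from ψ = 0.5:
  ψ = 0.500: g = -0.0452, g' = -0.196 → ψ = 0.270
  ψ = 0.270: g = -0.0028, g' = -0.174 → ψ = 0.254
Converged at ψ = 0.254.
Then V = ψ·F = 0.2536·50 = 12.7 mol/h and L = F − V = 37.3 mol/h.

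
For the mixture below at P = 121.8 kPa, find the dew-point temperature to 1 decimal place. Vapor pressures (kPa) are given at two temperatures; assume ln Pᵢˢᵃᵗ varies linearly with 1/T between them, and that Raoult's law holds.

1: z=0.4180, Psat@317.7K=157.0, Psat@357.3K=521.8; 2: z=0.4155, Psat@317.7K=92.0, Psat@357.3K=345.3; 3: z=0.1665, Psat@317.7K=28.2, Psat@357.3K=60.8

Dew-point temperature: Σzᵢ·P/Pᵢˢᵃᵗ(T) = 1. Interpolate ln Pᵢˢᵃᵗ = aᵢ + bᵢ/T.
  T = 317.7 K: ΣzᵢP/Pᵢˢᵃᵗ = 1.5935
  T = 357.3 K: ΣzᵢP/Pᵢˢᵃᵗ = 0.5777
  T = 337.5 K: ΣzᵢP/Pᵢˢᵃᵗ = 0.9237
  T = 327.6 K: ΣzᵢP/Pᵢˢᵃᵗ = 1.2005
  T = 332.6 K: ΣzᵢP/Pᵢˢᵃᵗ = 1.0490
  T = 335.1 K: ΣzᵢP/Pᵢˢᵃᵗ = 0.9825
Interpolating between 332.6 K and 335.1 K gives T ≈ 334.4 K.

T = 334.4 K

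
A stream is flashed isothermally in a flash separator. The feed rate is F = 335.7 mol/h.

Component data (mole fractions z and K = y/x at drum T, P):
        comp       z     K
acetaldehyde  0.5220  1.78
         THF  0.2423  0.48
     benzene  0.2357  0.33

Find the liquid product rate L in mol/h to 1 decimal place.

Newton–Raphson from V/F = 0.5:
  V/F = 0.5000: g = -0.11482, g' = -0.5233 → V/F = 0.2806
  V/F = 0.2806: g = -0.00795, g' = -0.4641 → V/F = 0.2635
  V/F = 0.2635: g = -0.00001, g' = -0.4625 → V/F = 0.2634
Converged at V/F = 0.2634.
Then V = V/F·F = 0.2634·335.7 = 88.4 mol/h and L = F − V = 247.3 mol/h.

L = 247.3 mol/h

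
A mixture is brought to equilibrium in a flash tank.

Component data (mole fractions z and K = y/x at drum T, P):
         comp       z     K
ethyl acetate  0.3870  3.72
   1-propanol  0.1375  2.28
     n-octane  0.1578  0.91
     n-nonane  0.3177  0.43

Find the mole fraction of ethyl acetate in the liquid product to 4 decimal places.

x_ethyl acetate = 0.1123

Rachford–Rice: g(V/F) = Σ zᵢ(Kᵢ−1)/(1+V/F(Kᵢ−1)) = 0.
Feasibility: ΣzᵢKᵢ = 2.0333, Σzᵢ/Kᵢ = 1.0766 — both > 1, two phases present.
Newton–Raphson from V/F = 0.34:
  V/F = 0.3400: g = 0.43024, g' = -1.0424 → V/F = 0.7528
  V/F = 0.7528: g = 0.10263, g' = -0.6849 → V/F = 0.9026
  V/F = 0.9026: g = -0.00212, g' = -0.7277 → V/F = 0.8997
Converged at V/F = 0.8997.
Compositions from xᵢ = zᵢ/(1+V/F(Kᵢ−1)), yᵢ = Kᵢxᵢ:
  ethyl acetate: x = 0.1123, y = 0.4176
  1-propanol: x = 0.0639, y = 0.1457
  n-octane: x = 0.1717, y = 0.1562
  n-nonane: x = 0.6521, y = 0.2804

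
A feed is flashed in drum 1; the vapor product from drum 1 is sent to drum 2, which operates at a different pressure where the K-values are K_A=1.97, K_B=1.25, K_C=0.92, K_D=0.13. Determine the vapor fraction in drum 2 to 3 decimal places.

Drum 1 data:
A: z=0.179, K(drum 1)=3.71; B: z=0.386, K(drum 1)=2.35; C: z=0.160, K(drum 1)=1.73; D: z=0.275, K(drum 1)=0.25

V/F (drum 2) = 0.446

Drum 1:
Iterate (Newton) starting at ψ₁ = 0.49:
  ψ₁ = 0.490: g = 0.2820, g' = -0.930 → ψ₁ = 0.793
  ψ₁ = 0.793: g = -0.0293, g' = -1.273 → ψ₁ = 0.770
  ψ₁ = 0.770: g = -0.0008, g' = -1.209 → ψ₁ = 0.769
Converged at ψ₁ = 0.769.
Drum-1 compositions:
  A: x = 0.058, y = 0.215
  B: x = 0.189, y = 0.445
  C: x = 0.102, y = 0.177
  D: x = 0.650, y = 0.163
Drum-2 feed = drum-1 vapor: z₂ = (0.2153, 0.4449, 0.1772, 0.1625).
Drum 2:
Newton iteration, ψ₂⁰ = 0.5:
  ψ₂ = 0.500: g = -0.0256, g' = -0.500 → ψ₂ = 0.449
  ψ₂ = 0.449: g = -0.0013, g' = -0.453 → ψ₂ = 0.446
Converged at ψ₂ = 0.446.
  A: x = 0.150, y = 0.296
  B: x = 0.400, y = 0.500
  C: x = 0.184, y = 0.169
  D: x = 0.266, y = 0.035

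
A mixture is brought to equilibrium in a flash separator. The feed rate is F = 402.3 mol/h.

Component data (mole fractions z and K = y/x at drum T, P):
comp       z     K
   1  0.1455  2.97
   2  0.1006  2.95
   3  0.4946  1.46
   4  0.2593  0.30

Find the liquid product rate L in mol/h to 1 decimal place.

Iterate (Newton) starting at ψ = 0.5:
  ψ = 0.5000: g = 0.14945, g' = -0.6113 → ψ = 0.7445
  ψ = 0.7445: g = -0.01336, g' = -0.7686 → ψ = 0.7271
  ψ = 0.7271: g = -0.00019, g' = -0.7466 → ψ = 0.7269
Converged at ψ = 0.7269.
Then V = ψ·F = 0.7269·402.3 = 292.4 mol/h and L = F − V = 109.9 mol/h.

L = 109.9 mol/h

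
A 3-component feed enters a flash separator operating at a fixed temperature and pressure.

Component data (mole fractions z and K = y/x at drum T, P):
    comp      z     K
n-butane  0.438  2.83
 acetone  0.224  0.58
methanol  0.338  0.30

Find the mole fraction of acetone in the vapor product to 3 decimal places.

Rachford–Rice: g(β) = Σ zᵢ(Kᵢ−1)/(1+β(Kᵢ−1)) = 0.
g(0) = ΣzᵢKᵢ − 1 = 0.471 and g(1) = 1 − Σzᵢ/Kᵢ = -0.668, so a root lies in (0, 1).
Newton iteration, β⁰ = 0.5:
  β = 0.500: g = -0.0645, g' = -0.855 → β = 0.425
  β = 0.425: g = -0.0001, g' = -0.858 → β = 0.424
Converged at β = 0.424.
Compositions from xᵢ = zᵢ/(1+β(Kᵢ−1)), yᵢ = Kᵢxᵢ:
  n-butane: x = 0.247, y = 0.698
  acetone: x = 0.273, y = 0.158
  methanol: x = 0.481, y = 0.144

y_acetone = 0.158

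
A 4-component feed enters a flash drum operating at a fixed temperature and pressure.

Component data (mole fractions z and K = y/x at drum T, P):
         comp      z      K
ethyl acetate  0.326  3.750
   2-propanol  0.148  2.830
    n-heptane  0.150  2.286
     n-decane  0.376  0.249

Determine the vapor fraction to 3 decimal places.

ψ = 0.649

Material balance + equilibrium reduce to Σ zᵢ(Kᵢ−1)/(1+ψ(Kᵢ−1)) = 0.
g(0) = ΣzᵢKᵢ − 1 = 1.078 and g(1) = 1 − Σzᵢ/Kᵢ = -0.715, so a root lies in (0, 1).
Newton iteration, ψ⁰ = 0.5:
  ψ = 0.500: g = 0.1841, g' = -1.208 → ψ = 0.652
  ψ = 0.652: g = -0.0045, g' = -1.307 → ψ = 0.649
Converged at ψ = 0.649.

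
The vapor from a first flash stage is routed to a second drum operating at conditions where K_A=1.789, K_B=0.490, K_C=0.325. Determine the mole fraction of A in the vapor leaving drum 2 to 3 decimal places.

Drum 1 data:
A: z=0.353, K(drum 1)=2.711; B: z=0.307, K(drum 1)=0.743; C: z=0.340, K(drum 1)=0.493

y_A (drum 2) = 0.764

Drum 1:
Material balance + equilibrium reduce to Σ zᵢ(Kᵢ−1)/(1+ψ₁(Kᵢ−1)) = 0.
Check two-phase: ΣzᵢKᵢ = 1.353 > 1 and Σzᵢ/Kᵢ = 1.233 > 1, so g(0) = 0.353 > 0 and g(1) = -0.233 < 0.
Newton iteration, ψ₁⁰ = 0.42:
  ψ₁ = 0.420: g = 0.0440, g' = -0.516 → ψ₁ = 0.505
  ψ₁ = 0.505: g = 0.0016, g' = -0.482 → ψ₁ = 0.508
Converged at ψ₁ = 0.508.
Drum-1 compositions:
  A: x = 0.189, y = 0.512
  B: x = 0.353, y = 0.262
  C: x = 0.458, y = 0.226
Drum-2 feed = drum-1 vapor: z₂ = (0.5118, 0.2624, 0.2258).
Drum 2:
Rachford–Rice: g(ψ₂) = Σ zᵢ(Kᵢ−1)/(1+ψ₂(Kᵢ−1)) = 0.
Feasibility: ΣzᵢKᵢ = 1.118, Σzᵢ/Kᵢ = 1.516 — both > 1, two phases present.
Iterate (Newton) starting at ψ₂ = 0.5:
  ψ₂ = 0.500: g = -0.1201, g' = -0.521 → ψ₂ = 0.269
  ψ₂ = 0.269: g = -0.0085, g' = -0.462 → ψ₂ = 0.251
Converged at ψ₂ = 0.251.
  A: x = 0.427, y = 0.764
  B: x = 0.301, y = 0.147
  C: x = 0.272, y = 0.088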